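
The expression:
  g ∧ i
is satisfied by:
  {i: True, g: True}


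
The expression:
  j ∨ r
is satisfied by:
  {r: True, j: True}
  {r: True, j: False}
  {j: True, r: False}


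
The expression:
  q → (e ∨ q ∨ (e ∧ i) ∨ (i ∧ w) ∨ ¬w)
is always true.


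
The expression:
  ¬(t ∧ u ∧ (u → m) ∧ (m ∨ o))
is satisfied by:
  {u: False, m: False, t: False}
  {t: True, u: False, m: False}
  {m: True, u: False, t: False}
  {t: True, m: True, u: False}
  {u: True, t: False, m: False}
  {t: True, u: True, m: False}
  {m: True, u: True, t: False}


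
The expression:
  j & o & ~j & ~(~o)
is never true.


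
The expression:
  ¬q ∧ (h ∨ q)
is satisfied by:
  {h: True, q: False}


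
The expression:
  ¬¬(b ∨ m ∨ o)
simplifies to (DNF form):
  b ∨ m ∨ o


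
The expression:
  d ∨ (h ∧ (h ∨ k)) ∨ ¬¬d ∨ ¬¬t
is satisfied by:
  {d: True, t: True, h: True}
  {d: True, t: True, h: False}
  {d: True, h: True, t: False}
  {d: True, h: False, t: False}
  {t: True, h: True, d: False}
  {t: True, h: False, d: False}
  {h: True, t: False, d: False}


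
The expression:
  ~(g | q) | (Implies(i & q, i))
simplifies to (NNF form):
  True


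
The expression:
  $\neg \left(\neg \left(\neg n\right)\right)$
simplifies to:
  $\neg n$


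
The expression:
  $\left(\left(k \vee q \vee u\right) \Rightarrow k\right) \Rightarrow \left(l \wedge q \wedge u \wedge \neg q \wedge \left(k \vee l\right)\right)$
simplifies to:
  $\neg k \wedge \left(q \vee u\right)$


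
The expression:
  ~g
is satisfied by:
  {g: False}


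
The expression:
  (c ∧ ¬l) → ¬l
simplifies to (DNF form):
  True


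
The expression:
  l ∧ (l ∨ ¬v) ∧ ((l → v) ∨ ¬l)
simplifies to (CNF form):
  l ∧ v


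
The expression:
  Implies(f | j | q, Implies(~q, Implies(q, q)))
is always true.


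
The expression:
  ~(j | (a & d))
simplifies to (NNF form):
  ~j & (~a | ~d)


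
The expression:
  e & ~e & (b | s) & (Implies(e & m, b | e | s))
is never true.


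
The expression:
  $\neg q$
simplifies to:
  $\neg q$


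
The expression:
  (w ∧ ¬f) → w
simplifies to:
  True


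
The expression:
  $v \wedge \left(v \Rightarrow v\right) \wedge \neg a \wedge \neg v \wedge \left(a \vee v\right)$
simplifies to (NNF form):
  $\text{False}$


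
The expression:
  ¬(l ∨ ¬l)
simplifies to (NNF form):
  False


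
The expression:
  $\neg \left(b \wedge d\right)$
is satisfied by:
  {d: False, b: False}
  {b: True, d: False}
  {d: True, b: False}


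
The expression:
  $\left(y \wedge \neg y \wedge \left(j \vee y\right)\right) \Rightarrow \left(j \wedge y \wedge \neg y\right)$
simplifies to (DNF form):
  $\text{True}$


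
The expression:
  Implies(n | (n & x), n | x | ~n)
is always true.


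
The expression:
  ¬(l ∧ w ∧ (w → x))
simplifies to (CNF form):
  ¬l ∨ ¬w ∨ ¬x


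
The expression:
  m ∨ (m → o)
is always true.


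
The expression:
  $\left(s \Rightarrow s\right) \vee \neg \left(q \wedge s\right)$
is always true.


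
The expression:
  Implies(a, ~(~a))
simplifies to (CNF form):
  True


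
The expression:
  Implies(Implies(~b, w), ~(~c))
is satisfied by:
  {c: True, b: False, w: False}
  {c: True, w: True, b: False}
  {c: True, b: True, w: False}
  {c: True, w: True, b: True}
  {w: False, b: False, c: False}


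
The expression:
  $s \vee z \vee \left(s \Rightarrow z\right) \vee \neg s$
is always true.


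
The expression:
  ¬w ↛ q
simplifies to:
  q ∨ ¬w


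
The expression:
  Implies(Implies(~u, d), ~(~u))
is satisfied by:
  {u: True, d: False}
  {d: False, u: False}
  {d: True, u: True}


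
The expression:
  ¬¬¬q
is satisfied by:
  {q: False}


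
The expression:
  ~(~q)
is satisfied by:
  {q: True}


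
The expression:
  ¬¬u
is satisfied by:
  {u: True}


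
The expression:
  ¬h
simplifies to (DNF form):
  ¬h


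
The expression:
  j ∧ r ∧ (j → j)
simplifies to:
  j ∧ r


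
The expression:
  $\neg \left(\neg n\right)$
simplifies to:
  $n$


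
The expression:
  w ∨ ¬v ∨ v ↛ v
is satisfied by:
  {w: True, v: False}
  {v: False, w: False}
  {v: True, w: True}


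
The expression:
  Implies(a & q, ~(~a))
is always true.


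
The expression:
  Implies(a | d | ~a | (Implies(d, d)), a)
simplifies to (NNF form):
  a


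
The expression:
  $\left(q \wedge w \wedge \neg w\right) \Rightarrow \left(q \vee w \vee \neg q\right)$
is always true.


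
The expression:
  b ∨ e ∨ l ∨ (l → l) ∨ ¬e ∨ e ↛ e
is always true.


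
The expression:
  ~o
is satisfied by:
  {o: False}


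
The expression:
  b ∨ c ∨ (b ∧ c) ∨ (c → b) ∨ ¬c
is always true.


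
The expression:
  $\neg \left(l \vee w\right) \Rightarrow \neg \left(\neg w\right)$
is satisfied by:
  {l: True, w: True}
  {l: True, w: False}
  {w: True, l: False}


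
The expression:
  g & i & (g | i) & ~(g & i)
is never true.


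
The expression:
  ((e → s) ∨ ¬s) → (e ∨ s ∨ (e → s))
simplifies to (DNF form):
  True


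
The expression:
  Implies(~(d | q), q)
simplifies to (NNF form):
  d | q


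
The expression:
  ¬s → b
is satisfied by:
  {b: True, s: True}
  {b: True, s: False}
  {s: True, b: False}


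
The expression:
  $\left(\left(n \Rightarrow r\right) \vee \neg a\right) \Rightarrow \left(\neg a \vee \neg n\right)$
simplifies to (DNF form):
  $\neg a \vee \neg n \vee \neg r$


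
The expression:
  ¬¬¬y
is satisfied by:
  {y: False}


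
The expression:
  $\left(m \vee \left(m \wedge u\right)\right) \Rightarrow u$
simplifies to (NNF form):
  $u \vee \neg m$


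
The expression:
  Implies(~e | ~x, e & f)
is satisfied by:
  {e: True, x: True, f: True}
  {e: True, x: True, f: False}
  {e: True, f: True, x: False}


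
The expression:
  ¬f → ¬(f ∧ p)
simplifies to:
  True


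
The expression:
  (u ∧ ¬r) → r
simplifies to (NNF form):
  r ∨ ¬u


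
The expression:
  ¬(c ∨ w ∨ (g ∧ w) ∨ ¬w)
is never true.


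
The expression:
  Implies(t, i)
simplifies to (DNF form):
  i | ~t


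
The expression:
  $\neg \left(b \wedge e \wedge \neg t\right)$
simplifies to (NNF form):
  $t \vee \neg b \vee \neg e$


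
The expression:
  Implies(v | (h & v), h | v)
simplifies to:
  True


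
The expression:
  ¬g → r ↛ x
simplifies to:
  g ∨ (r ∧ ¬x)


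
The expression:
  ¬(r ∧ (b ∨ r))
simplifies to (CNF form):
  ¬r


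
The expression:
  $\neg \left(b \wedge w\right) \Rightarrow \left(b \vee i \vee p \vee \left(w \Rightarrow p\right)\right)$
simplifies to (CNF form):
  $b \vee i \vee p \vee \neg w$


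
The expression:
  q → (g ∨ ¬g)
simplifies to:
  True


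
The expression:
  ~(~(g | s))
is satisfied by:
  {g: True, s: True}
  {g: True, s: False}
  {s: True, g: False}


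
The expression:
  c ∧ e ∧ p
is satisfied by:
  {c: True, p: True, e: True}


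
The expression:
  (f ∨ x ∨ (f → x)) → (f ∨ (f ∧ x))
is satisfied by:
  {f: True}


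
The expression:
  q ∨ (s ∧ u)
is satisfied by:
  {q: True, s: True, u: True}
  {q: True, s: True, u: False}
  {q: True, u: True, s: False}
  {q: True, u: False, s: False}
  {s: True, u: True, q: False}


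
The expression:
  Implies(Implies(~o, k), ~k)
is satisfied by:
  {k: False}


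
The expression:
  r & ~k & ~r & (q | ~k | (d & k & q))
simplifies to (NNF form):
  False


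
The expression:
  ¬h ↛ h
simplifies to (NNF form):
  True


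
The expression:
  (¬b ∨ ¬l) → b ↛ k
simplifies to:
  b ∧ (l ∨ ¬k)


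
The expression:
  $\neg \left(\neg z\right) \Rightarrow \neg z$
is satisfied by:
  {z: False}


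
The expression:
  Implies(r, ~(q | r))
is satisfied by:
  {r: False}


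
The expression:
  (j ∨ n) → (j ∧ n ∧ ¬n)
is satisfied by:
  {n: False, j: False}


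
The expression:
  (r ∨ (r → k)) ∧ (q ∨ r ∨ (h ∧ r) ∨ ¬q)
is always true.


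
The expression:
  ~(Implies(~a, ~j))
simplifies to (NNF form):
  j & ~a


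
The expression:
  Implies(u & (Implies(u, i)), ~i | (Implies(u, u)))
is always true.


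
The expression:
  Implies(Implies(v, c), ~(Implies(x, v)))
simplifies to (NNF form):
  (v & ~c) | (x & ~v)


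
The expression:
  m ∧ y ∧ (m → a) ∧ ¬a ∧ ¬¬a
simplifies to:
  False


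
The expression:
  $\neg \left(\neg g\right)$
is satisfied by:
  {g: True}


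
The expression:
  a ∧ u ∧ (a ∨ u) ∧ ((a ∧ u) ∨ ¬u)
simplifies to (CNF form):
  a ∧ u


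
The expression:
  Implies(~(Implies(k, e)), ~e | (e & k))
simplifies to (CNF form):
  True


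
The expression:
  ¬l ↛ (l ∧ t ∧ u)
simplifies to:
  ¬l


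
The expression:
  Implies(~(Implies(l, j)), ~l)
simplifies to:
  j | ~l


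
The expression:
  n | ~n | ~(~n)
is always true.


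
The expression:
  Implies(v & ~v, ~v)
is always true.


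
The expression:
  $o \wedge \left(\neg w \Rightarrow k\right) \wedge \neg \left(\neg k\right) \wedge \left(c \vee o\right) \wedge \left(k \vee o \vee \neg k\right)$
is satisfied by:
  {o: True, k: True}


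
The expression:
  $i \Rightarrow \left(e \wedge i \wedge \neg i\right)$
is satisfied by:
  {i: False}


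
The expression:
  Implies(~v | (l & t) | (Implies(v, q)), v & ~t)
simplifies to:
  v & (~l | ~t) & (~q | ~t)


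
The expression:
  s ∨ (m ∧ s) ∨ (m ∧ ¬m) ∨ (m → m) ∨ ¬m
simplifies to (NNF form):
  True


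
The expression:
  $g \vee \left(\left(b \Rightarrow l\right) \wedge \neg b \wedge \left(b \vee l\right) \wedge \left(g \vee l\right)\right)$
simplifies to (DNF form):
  $g \vee \left(l \wedge \neg b\right)$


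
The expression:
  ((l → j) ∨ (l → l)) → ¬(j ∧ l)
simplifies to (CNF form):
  ¬j ∨ ¬l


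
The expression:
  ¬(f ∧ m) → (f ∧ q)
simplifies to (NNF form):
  f ∧ (m ∨ q)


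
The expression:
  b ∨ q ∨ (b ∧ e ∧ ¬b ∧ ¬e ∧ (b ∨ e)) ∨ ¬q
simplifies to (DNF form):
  True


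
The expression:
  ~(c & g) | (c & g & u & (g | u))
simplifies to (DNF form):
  u | ~c | ~g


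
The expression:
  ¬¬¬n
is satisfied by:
  {n: False}


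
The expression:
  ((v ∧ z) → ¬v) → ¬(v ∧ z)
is always true.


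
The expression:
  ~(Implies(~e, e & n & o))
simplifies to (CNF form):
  ~e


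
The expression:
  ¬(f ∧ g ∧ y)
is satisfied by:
  {g: False, y: False, f: False}
  {f: True, g: False, y: False}
  {y: True, g: False, f: False}
  {f: True, y: True, g: False}
  {g: True, f: False, y: False}
  {f: True, g: True, y: False}
  {y: True, g: True, f: False}


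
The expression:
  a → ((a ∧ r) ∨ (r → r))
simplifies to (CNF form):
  True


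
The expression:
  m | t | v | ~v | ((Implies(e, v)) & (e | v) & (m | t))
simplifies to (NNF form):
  True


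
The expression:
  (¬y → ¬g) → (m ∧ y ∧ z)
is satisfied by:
  {z: True, g: True, m: True, y: False}
  {z: True, g: True, m: False, y: False}
  {g: True, m: True, z: False, y: False}
  {g: True, z: False, m: False, y: False}
  {y: True, z: True, g: True, m: True}
  {y: True, z: True, m: True, g: False}


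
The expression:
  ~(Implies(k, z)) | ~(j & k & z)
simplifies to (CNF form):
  ~j | ~k | ~z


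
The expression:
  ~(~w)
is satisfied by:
  {w: True}


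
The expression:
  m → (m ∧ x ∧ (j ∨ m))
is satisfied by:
  {x: True, m: False}
  {m: False, x: False}
  {m: True, x: True}


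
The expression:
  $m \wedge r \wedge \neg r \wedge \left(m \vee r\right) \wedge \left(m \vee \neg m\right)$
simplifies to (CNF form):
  $\text{False}$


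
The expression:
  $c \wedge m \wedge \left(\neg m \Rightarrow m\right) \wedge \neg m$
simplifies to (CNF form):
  $\text{False}$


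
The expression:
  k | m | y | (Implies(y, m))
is always true.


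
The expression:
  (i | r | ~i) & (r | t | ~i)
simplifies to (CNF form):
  r | t | ~i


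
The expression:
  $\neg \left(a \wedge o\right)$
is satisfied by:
  {o: False, a: False}
  {a: True, o: False}
  {o: True, a: False}


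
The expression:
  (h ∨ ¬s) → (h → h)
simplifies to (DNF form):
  True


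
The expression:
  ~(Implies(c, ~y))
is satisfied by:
  {c: True, y: True}


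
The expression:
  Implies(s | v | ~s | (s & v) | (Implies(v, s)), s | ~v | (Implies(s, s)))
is always true.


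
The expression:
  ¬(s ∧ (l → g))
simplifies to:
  (l ∧ ¬g) ∨ ¬s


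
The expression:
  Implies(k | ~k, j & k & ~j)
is never true.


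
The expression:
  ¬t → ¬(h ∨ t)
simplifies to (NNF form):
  t ∨ ¬h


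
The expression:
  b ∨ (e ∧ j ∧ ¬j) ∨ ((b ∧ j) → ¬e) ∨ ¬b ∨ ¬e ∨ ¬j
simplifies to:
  True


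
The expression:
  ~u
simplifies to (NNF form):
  ~u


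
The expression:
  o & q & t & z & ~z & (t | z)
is never true.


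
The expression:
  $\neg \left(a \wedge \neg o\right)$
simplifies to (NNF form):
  $o \vee \neg a$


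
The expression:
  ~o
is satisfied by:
  {o: False}


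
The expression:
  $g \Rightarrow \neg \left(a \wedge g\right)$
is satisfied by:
  {g: False, a: False}
  {a: True, g: False}
  {g: True, a: False}


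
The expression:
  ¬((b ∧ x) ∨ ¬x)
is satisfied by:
  {x: True, b: False}


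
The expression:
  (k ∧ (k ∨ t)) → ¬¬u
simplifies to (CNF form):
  u ∨ ¬k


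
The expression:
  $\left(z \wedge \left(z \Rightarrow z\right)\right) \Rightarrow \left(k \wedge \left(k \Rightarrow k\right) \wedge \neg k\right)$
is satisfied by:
  {z: False}


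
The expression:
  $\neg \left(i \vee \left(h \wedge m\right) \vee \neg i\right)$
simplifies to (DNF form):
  $\text{False}$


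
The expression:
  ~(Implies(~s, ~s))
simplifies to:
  False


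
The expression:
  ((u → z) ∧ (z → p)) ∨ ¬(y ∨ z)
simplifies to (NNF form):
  (p ∧ z) ∨ (¬u ∧ ¬z) ∨ (¬y ∧ ¬z)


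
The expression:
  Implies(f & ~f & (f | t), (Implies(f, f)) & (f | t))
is always true.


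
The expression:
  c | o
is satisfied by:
  {o: True, c: True}
  {o: True, c: False}
  {c: True, o: False}


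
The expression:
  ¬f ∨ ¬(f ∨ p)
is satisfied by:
  {f: False}


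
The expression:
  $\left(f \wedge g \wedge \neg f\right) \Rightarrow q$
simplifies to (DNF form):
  $\text{True}$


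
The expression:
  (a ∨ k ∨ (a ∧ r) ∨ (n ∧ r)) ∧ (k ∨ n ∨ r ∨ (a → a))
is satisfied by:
  {r: True, a: True, k: True, n: True}
  {r: True, a: True, k: True, n: False}
  {a: True, k: True, n: True, r: False}
  {a: True, k: True, n: False, r: False}
  {r: True, a: True, n: True, k: False}
  {r: True, a: True, n: False, k: False}
  {a: True, n: True, k: False, r: False}
  {a: True, n: False, k: False, r: False}
  {r: True, k: True, n: True, a: False}
  {r: True, k: True, n: False, a: False}
  {k: True, n: True, a: False, r: False}
  {k: True, a: False, n: False, r: False}
  {r: True, n: True, a: False, k: False}


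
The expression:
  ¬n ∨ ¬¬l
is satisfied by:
  {l: True, n: False}
  {n: False, l: False}
  {n: True, l: True}


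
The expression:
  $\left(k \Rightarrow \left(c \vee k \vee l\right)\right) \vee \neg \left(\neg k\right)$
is always true.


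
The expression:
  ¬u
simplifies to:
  ¬u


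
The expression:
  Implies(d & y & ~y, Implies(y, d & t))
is always true.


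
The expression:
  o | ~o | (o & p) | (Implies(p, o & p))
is always true.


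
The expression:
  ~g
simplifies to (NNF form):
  ~g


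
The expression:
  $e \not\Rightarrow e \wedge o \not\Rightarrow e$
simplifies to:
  $\text{False}$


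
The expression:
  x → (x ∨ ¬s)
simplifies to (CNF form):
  True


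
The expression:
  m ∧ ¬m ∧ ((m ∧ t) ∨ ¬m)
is never true.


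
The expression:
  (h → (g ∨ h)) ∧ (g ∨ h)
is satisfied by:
  {g: True, h: True}
  {g: True, h: False}
  {h: True, g: False}


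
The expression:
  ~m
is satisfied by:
  {m: False}


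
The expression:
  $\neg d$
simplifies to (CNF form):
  $\neg d$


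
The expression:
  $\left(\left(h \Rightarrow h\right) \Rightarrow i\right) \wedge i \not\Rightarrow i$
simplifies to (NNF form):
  $\text{False}$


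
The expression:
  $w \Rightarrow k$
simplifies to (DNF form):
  $k \vee \neg w$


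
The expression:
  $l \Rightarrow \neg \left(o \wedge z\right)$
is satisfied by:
  {l: False, z: False, o: False}
  {o: True, l: False, z: False}
  {z: True, l: False, o: False}
  {o: True, z: True, l: False}
  {l: True, o: False, z: False}
  {o: True, l: True, z: False}
  {z: True, l: True, o: False}


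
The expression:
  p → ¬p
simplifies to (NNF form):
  ¬p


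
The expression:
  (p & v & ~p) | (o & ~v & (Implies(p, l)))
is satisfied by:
  {l: True, o: True, v: False, p: False}
  {o: True, l: False, v: False, p: False}
  {l: True, p: True, o: True, v: False}


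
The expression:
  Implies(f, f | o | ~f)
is always true.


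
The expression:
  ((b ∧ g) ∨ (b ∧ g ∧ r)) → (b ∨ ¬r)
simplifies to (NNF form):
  True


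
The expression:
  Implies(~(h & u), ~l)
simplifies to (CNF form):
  (h | ~l) & (u | ~l)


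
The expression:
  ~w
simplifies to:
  ~w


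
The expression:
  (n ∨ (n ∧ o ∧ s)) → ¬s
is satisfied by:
  {s: False, n: False}
  {n: True, s: False}
  {s: True, n: False}


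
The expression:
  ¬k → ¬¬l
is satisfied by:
  {k: True, l: True}
  {k: True, l: False}
  {l: True, k: False}


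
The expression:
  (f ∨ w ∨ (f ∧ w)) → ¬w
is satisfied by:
  {w: False}


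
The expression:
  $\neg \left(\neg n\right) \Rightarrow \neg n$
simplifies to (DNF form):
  $\neg n$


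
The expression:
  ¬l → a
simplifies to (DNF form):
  a ∨ l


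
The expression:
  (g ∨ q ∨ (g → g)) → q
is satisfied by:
  {q: True}


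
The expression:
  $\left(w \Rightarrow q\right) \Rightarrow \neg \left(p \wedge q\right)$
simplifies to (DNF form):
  $\neg p \vee \neg q$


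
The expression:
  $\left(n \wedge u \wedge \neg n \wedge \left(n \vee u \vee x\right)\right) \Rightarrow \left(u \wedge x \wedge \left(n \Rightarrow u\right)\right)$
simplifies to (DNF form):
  $\text{True}$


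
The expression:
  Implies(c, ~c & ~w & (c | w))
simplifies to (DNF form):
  ~c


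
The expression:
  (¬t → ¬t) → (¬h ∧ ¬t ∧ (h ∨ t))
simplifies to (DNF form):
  False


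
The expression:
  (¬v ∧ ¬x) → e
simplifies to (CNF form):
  e ∨ v ∨ x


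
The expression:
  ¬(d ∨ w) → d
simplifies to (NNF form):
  d ∨ w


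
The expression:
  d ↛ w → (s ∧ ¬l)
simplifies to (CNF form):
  (s ∨ w ∨ ¬d) ∧ (w ∨ ¬d ∨ ¬l)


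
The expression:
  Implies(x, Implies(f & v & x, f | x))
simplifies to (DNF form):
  True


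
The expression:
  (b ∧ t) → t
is always true.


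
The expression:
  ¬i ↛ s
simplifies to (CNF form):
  ¬i ∧ ¬s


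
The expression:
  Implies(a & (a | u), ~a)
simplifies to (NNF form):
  ~a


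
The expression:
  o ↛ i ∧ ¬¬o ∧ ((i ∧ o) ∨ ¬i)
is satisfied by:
  {o: True, i: False}


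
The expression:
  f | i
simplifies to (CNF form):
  f | i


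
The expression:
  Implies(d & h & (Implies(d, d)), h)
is always true.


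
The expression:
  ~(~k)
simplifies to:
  k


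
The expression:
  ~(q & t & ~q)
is always true.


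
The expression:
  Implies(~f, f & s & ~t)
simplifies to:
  f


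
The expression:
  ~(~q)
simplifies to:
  q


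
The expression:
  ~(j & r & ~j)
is always true.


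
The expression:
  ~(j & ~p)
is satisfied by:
  {p: True, j: False}
  {j: False, p: False}
  {j: True, p: True}


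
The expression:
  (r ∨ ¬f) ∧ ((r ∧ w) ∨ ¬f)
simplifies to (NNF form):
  (r ∧ w) ∨ ¬f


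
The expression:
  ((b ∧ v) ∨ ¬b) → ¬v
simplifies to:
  ¬v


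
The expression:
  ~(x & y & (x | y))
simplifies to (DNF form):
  ~x | ~y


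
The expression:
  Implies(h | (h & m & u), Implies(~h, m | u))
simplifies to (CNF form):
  True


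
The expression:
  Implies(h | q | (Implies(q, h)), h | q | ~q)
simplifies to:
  True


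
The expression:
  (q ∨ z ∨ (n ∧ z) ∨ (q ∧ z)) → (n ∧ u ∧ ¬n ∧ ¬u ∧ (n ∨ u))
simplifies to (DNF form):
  ¬q ∧ ¬z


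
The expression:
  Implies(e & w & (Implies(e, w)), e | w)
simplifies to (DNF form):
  True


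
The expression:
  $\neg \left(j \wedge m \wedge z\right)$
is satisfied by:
  {m: False, z: False, j: False}
  {j: True, m: False, z: False}
  {z: True, m: False, j: False}
  {j: True, z: True, m: False}
  {m: True, j: False, z: False}
  {j: True, m: True, z: False}
  {z: True, m: True, j: False}


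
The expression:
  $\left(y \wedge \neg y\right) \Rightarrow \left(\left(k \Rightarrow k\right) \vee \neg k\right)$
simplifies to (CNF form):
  $\text{True}$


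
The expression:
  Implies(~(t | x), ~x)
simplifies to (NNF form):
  True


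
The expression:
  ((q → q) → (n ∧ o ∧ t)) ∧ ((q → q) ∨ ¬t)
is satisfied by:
  {t: True, o: True, n: True}


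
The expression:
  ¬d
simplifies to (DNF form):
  ¬d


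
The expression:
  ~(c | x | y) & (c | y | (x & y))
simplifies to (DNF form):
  False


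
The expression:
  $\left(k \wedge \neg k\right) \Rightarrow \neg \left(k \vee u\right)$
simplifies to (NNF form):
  $\text{True}$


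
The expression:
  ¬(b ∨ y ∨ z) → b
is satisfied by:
  {y: True, b: True, z: True}
  {y: True, b: True, z: False}
  {y: True, z: True, b: False}
  {y: True, z: False, b: False}
  {b: True, z: True, y: False}
  {b: True, z: False, y: False}
  {z: True, b: False, y: False}


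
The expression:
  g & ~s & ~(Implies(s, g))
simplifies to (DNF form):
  False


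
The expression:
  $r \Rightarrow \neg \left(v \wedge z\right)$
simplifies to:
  $\neg r \vee \neg v \vee \neg z$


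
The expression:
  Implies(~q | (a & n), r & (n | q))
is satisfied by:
  {r: True, q: True, a: False, n: False}
  {q: True, r: False, a: False, n: False}
  {r: True, n: True, q: True, a: False}
  {n: True, q: True, r: False, a: False}
  {r: True, a: True, q: True, n: False}
  {a: True, q: True, n: False, r: False}
  {r: True, n: True, a: True, q: True}
  {r: True, n: True, q: False, a: False}
  {r: True, n: True, a: True, q: False}


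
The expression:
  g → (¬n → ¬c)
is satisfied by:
  {n: True, g: False, c: False}
  {g: False, c: False, n: False}
  {n: True, c: True, g: False}
  {c: True, g: False, n: False}
  {n: True, g: True, c: False}
  {g: True, n: False, c: False}
  {n: True, c: True, g: True}


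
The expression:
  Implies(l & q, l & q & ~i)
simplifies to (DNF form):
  ~i | ~l | ~q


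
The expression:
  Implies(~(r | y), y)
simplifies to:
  r | y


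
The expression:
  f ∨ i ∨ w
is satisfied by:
  {i: True, w: True, f: True}
  {i: True, w: True, f: False}
  {i: True, f: True, w: False}
  {i: True, f: False, w: False}
  {w: True, f: True, i: False}
  {w: True, f: False, i: False}
  {f: True, w: False, i: False}


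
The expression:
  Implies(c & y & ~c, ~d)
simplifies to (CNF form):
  True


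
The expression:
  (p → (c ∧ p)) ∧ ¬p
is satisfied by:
  {p: False}


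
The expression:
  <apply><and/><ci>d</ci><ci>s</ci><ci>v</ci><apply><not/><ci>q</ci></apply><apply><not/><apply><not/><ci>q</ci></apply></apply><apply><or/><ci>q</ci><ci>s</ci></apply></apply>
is never true.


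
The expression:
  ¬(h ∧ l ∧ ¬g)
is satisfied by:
  {g: True, l: False, h: False}
  {l: False, h: False, g: False}
  {h: True, g: True, l: False}
  {h: True, l: False, g: False}
  {g: True, l: True, h: False}
  {l: True, g: False, h: False}
  {h: True, l: True, g: True}


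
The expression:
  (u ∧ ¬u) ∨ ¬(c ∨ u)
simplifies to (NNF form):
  ¬c ∧ ¬u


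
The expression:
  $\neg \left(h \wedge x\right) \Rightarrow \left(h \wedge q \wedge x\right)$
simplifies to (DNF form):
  $h \wedge x$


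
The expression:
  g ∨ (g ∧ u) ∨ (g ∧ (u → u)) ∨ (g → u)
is always true.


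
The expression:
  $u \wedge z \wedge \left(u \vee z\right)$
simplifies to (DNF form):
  $u \wedge z$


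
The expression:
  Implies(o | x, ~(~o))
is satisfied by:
  {o: True, x: False}
  {x: False, o: False}
  {x: True, o: True}


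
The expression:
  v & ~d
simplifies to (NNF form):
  v & ~d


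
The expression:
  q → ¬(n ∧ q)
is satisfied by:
  {q: False, n: False}
  {n: True, q: False}
  {q: True, n: False}


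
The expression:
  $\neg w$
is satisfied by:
  {w: False}


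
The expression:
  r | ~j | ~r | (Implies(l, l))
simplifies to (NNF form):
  True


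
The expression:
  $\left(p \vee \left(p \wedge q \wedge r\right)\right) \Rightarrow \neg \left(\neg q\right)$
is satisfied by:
  {q: True, p: False}
  {p: False, q: False}
  {p: True, q: True}


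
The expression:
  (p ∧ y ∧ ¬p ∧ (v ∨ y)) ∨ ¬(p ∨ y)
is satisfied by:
  {y: False, p: False}


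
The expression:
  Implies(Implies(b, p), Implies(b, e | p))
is always true.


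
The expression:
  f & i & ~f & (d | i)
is never true.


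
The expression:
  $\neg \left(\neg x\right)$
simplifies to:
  $x$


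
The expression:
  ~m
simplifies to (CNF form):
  ~m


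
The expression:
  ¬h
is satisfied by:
  {h: False}


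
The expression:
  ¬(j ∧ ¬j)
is always true.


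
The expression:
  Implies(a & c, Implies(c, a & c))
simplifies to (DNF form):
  True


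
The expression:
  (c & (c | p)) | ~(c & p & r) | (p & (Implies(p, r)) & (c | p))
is always true.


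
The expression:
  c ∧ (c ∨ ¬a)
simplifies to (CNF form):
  c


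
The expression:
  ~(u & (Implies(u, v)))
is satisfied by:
  {u: False, v: False}
  {v: True, u: False}
  {u: True, v: False}


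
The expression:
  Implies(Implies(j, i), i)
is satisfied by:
  {i: True, j: True}
  {i: True, j: False}
  {j: True, i: False}


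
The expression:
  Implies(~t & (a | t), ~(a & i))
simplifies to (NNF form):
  t | ~a | ~i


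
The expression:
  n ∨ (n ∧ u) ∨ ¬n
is always true.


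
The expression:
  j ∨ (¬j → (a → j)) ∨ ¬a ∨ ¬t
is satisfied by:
  {j: True, t: False, a: False}
  {j: False, t: False, a: False}
  {a: True, j: True, t: False}
  {a: True, j: False, t: False}
  {t: True, j: True, a: False}
  {t: True, j: False, a: False}
  {t: True, a: True, j: True}


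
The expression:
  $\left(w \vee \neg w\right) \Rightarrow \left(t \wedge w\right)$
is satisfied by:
  {t: True, w: True}


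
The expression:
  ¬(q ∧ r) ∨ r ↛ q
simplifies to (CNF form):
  ¬q ∨ ¬r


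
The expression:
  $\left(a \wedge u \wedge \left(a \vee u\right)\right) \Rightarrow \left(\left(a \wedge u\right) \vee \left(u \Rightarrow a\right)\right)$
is always true.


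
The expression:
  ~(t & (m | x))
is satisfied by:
  {m: False, t: False, x: False}
  {x: True, m: False, t: False}
  {m: True, x: False, t: False}
  {x: True, m: True, t: False}
  {t: True, x: False, m: False}


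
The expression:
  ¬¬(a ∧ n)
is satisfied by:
  {a: True, n: True}


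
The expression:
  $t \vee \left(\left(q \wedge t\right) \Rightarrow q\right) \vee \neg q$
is always true.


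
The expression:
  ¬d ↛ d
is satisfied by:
  {d: False}


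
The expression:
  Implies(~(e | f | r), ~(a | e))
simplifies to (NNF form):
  e | f | r | ~a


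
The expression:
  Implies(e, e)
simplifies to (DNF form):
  True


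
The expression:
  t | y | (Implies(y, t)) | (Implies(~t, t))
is always true.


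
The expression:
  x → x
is always true.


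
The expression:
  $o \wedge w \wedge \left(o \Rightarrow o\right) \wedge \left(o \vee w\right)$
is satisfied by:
  {w: True, o: True}


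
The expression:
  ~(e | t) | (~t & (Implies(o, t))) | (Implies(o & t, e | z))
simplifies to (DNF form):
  e | z | ~o | ~t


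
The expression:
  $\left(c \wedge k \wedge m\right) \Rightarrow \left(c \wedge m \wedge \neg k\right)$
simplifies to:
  $\neg c \vee \neg k \vee \neg m$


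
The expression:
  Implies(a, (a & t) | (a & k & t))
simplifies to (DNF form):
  t | ~a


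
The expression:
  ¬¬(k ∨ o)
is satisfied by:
  {k: True, o: True}
  {k: True, o: False}
  {o: True, k: False}


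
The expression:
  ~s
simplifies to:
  ~s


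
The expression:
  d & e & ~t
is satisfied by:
  {e: True, d: True, t: False}


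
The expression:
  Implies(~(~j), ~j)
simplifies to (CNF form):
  ~j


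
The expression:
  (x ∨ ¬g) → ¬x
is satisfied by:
  {x: False}


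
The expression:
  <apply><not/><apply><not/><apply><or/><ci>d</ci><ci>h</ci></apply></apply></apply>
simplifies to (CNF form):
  <apply><or/><ci>d</ci><ci>h</ci></apply>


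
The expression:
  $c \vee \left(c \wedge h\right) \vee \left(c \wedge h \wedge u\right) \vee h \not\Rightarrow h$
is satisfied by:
  {c: True}


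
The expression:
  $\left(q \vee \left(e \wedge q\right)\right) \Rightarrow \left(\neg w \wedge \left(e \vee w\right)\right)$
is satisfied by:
  {e: True, w: False, q: False}
  {w: False, q: False, e: False}
  {e: True, w: True, q: False}
  {w: True, e: False, q: False}
  {q: True, e: True, w: False}


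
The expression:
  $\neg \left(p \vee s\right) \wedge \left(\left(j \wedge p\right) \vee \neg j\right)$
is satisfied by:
  {p: False, j: False, s: False}


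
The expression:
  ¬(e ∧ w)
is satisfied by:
  {w: False, e: False}
  {e: True, w: False}
  {w: True, e: False}


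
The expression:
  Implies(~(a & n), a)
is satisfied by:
  {a: True}


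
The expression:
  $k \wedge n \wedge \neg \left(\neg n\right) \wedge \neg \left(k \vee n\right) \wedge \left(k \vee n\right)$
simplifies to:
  $\text{False}$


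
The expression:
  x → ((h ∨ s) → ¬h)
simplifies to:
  ¬h ∨ ¬x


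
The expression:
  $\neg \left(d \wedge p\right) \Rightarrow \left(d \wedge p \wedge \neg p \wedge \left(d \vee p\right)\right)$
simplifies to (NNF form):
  $d \wedge p$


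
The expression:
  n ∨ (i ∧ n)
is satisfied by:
  {n: True}


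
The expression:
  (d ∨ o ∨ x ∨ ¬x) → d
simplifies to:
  d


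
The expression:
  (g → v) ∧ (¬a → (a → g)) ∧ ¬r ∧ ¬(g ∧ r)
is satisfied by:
  {v: True, g: False, r: False}
  {g: False, r: False, v: False}
  {v: True, g: True, r: False}


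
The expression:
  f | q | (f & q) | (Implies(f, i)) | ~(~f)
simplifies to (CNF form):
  True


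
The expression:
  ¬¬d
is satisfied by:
  {d: True}


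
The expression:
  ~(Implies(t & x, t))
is never true.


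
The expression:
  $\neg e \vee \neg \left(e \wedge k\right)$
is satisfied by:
  {k: False, e: False}
  {e: True, k: False}
  {k: True, e: False}


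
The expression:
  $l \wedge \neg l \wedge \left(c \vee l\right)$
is never true.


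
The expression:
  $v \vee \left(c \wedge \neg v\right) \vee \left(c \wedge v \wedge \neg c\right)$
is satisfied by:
  {c: True, v: True}
  {c: True, v: False}
  {v: True, c: False}


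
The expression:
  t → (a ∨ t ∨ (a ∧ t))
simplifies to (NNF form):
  True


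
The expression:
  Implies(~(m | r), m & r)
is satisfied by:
  {r: True, m: True}
  {r: True, m: False}
  {m: True, r: False}


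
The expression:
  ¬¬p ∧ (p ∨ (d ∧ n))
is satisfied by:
  {p: True}


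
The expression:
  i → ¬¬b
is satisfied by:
  {b: True, i: False}
  {i: False, b: False}
  {i: True, b: True}


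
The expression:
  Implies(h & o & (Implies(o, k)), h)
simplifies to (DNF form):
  True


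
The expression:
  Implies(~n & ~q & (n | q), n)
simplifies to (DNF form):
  True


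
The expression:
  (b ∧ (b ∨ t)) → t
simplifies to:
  t ∨ ¬b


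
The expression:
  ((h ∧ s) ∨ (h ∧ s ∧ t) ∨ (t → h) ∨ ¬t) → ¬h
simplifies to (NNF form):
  ¬h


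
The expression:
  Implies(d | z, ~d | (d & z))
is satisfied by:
  {z: True, d: False}
  {d: False, z: False}
  {d: True, z: True}


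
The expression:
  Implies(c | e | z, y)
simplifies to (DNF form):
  y | (~c & ~e & ~z)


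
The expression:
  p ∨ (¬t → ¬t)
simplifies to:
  True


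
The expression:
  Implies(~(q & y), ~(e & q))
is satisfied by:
  {y: True, e: False, q: False}
  {e: False, q: False, y: False}
  {y: True, q: True, e: False}
  {q: True, e: False, y: False}
  {y: True, e: True, q: False}
  {e: True, y: False, q: False}
  {y: True, q: True, e: True}


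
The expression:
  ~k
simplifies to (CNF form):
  ~k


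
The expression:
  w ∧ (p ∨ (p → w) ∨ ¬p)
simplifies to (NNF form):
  w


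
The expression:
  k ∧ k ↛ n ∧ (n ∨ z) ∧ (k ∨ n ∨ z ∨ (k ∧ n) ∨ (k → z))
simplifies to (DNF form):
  k ∧ z ∧ ¬n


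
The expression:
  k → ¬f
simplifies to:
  ¬f ∨ ¬k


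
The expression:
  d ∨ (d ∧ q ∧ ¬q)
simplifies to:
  d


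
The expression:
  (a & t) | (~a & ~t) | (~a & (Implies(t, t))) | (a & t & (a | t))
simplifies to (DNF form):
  t | ~a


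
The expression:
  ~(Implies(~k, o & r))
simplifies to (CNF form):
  ~k & (~o | ~r)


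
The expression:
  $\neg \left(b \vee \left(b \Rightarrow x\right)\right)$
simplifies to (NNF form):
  $\text{False}$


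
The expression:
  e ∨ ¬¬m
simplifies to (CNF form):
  e ∨ m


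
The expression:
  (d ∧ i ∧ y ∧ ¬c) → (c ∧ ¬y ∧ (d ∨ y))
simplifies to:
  c ∨ ¬d ∨ ¬i ∨ ¬y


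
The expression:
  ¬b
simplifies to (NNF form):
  ¬b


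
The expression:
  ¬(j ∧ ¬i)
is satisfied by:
  {i: True, j: False}
  {j: False, i: False}
  {j: True, i: True}


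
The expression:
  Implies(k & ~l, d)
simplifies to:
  d | l | ~k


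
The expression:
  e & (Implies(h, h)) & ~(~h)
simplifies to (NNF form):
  e & h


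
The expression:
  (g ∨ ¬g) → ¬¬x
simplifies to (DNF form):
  x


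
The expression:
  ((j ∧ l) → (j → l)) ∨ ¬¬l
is always true.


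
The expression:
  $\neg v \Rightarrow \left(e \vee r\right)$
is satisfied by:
  {r: True, v: True, e: True}
  {r: True, v: True, e: False}
  {r: True, e: True, v: False}
  {r: True, e: False, v: False}
  {v: True, e: True, r: False}
  {v: True, e: False, r: False}
  {e: True, v: False, r: False}


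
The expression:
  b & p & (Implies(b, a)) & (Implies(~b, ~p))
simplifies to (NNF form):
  a & b & p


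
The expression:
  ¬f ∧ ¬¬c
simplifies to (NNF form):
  c ∧ ¬f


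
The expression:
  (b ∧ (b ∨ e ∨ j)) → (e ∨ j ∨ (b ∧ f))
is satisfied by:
  {j: True, e: True, f: True, b: False}
  {j: True, e: True, f: False, b: False}
  {j: True, f: True, e: False, b: False}
  {j: True, f: False, e: False, b: False}
  {e: True, f: True, j: False, b: False}
  {e: True, j: False, f: False, b: False}
  {e: False, f: True, j: False, b: False}
  {e: False, j: False, f: False, b: False}
  {j: True, b: True, e: True, f: True}
  {j: True, b: True, e: True, f: False}
  {j: True, b: True, f: True, e: False}
  {j: True, b: True, f: False, e: False}
  {b: True, e: True, f: True, j: False}
  {b: True, e: True, f: False, j: False}
  {b: True, f: True, e: False, j: False}


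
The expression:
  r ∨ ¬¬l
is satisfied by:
  {r: True, l: True}
  {r: True, l: False}
  {l: True, r: False}


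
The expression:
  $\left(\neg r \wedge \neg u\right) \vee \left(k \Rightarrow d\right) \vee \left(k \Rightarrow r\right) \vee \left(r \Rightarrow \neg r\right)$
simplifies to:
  $\text{True}$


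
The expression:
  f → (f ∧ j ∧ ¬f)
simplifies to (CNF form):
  ¬f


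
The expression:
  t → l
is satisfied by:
  {l: True, t: False}
  {t: False, l: False}
  {t: True, l: True}


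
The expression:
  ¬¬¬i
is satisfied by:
  {i: False}


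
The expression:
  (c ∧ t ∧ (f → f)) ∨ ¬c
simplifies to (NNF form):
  t ∨ ¬c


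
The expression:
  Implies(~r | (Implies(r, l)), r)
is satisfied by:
  {r: True}


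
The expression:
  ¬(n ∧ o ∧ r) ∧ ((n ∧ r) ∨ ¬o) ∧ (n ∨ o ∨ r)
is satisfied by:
  {r: True, n: True, o: False}
  {r: True, n: False, o: False}
  {n: True, r: False, o: False}


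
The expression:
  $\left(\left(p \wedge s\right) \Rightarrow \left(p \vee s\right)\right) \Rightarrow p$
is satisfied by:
  {p: True}


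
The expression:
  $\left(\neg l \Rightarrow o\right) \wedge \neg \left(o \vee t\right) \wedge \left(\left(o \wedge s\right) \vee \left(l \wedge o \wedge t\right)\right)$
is never true.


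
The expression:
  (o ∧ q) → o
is always true.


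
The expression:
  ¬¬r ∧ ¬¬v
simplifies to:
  r ∧ v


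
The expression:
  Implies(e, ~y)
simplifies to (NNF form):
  ~e | ~y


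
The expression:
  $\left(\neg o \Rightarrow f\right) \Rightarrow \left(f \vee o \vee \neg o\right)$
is always true.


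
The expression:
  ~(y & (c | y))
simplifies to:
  ~y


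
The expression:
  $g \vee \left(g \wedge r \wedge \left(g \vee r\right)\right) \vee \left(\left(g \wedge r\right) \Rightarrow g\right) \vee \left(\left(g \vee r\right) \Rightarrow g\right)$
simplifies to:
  $\text{True}$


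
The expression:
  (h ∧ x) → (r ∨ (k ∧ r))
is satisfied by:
  {r: True, h: False, x: False}
  {h: False, x: False, r: False}
  {r: True, x: True, h: False}
  {x: True, h: False, r: False}
  {r: True, h: True, x: False}
  {h: True, r: False, x: False}
  {r: True, x: True, h: True}


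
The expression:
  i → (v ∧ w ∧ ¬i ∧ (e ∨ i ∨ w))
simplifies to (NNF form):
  ¬i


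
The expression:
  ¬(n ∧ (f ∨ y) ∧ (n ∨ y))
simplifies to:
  (¬f ∧ ¬y) ∨ ¬n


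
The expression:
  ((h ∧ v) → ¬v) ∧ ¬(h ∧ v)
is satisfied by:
  {h: False, v: False}
  {v: True, h: False}
  {h: True, v: False}


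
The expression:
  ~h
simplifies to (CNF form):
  ~h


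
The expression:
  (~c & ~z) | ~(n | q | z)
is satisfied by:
  {n: False, c: False, z: False, q: False}
  {q: True, n: False, c: False, z: False}
  {n: True, q: False, c: False, z: False}
  {q: True, n: True, c: False, z: False}
  {c: True, q: False, n: False, z: False}


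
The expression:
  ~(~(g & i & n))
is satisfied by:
  {i: True, g: True, n: True}
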